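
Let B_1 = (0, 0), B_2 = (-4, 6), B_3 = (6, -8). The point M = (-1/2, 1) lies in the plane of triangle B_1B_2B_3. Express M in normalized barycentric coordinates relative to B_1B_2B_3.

Signed area of the reference triangle: [B_1B_2B_3] = ½·(0·(6−(-8)) + (-4)·(-8−0) + 6·(0−6)) = ½·(0 + 32 − 36) = -2.
[MB_2B_3] = ½·((-1/2)·(6−(-8)) + (-4)·(-8−1) + 6·(1−6)) = ½·(-7 + 36 − 30) = -1/2, so the B_1-coordinate is (-1/2)/(-2) = 1/4.
[B_1MB_3] = ½·(0·(1−(-8)) + (-1/2)·(-8−0) + 6·(0−1)) = ½·(0 + 4 − 6) = -1, so the B_2-coordinate is 1/2.
[B_1B_2M] = ½·(0·(6−1) + (-4)·(1−0) + (-1/2)·(0−6)) = ½·(0 − 4 + 3) = -1/2, so the B_3-coordinate is 1/4.
Check: 1/4 + 1/2 + 1/4 = 1.

(1/4, 1/2, 1/4)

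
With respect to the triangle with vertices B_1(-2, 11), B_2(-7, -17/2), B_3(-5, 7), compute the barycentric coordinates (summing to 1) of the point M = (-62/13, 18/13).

(5/13, 6/13, 2/13)

Signed area of the reference triangle: [B_1B_2B_3] = ½·((-2)·(-17/2−7) + (-7)·(7−11) + (-5)·(11−(-17/2))) = ½·(31 + 28 − 195/2) = -77/4.
[MB_2B_3] = ½·((-62/13)·(-17/2−7) + (-7)·(7−(18/13)) + (-5)·(18/13−(-17/2))) = ½·(961/13 − 511/13 − 1285/26) = -385/52, so the B_1-coordinate is (-385/52)/(-77/4) = 5/13.
[B_1MB_3] = ½·((-2)·(18/13−7) + (-62/13)·(7−11) + (-5)·(11−(18/13))) = ½·(146/13 + 248/13 − 625/13) = -231/26, so the B_2-coordinate is 6/13.
[B_1B_2M] = ½·((-2)·(-17/2−(18/13)) + (-7)·(18/13−11) + (-62/13)·(11−(-17/2))) = ½·(257/13 + 875/13 − 93) = -77/26, so the B_3-coordinate is 2/13.
Check: 5/13 + 6/13 + 2/13 = 1.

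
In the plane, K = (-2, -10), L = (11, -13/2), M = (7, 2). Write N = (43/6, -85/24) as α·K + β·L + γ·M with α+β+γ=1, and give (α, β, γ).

Signed area of the reference triangle: [KLM] = ½·((-2)·(-13/2−2) + 11·(2−(-10)) + 7·(-10−(-13/2))) = ½·(17 + 132 − 49/2) = 249/4.
[NLM] = ½·((43/6)·(-13/2−2) + 11·(2−(-85/24)) + 7·(-85/24−(-13/2))) = ½·(-731/12 + 1463/24 + 497/24) = 83/8, so the K-coordinate is (83/8)/(249/4) = 1/6.
[KNM] = ½·((-2)·(-85/24−2) + (43/6)·(2−(-10)) + 7·(-10−(-85/24))) = ½·(133/12 + 86 − 1085/24) = 415/16, so the L-coordinate is 5/12.
[KLN] = ½·((-2)·(-13/2−(-85/24)) + 11·(-85/24−(-10)) + (43/6)·(-10−(-13/2))) = ½·(71/12 + 1705/24 − 301/12) = 415/16, so the M-coordinate is 5/12.

(1/6, 5/12, 5/12)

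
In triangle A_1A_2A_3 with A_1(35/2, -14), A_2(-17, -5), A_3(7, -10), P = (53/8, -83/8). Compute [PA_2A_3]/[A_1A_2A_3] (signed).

[A_1A_2A_3] = ½·((35/2)·(-5−(-10)) + (-17)·(-10−(-14)) + 7·(-14−(-5))) = ½·(175/2 − 68 − 63) = -87/4.
[PA_2A_3] = ½·((53/8)·(-5−(-10)) + (-17)·(-10−(-83/8)) + 7·(-83/8−(-5))) = ½·(265/8 − 51/8 − 301/8) = -87/16, so the ratio is (-87/16)/(-87/4) = 1/4.

1/4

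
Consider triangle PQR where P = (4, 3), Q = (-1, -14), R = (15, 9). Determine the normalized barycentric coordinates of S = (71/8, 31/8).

Signed area of the reference triangle: [PQR] = ½·(4·(-14−9) + (-1)·(9−3) + 15·(3−(-14))) = ½·(-92 − 6 + 255) = 157/2.
[SQR] = ½·((71/8)·(-14−9) + (-1)·(9−(31/8)) + 15·(31/8−(-14))) = ½·(-1633/8 − 41/8 + 2145/8) = 471/16, so the P-coordinate is (471/16)/(157/2) = 3/8.
[PSR] = ½·(4·(31/8−9) + (71/8)·(9−3) + 15·(3−(31/8))) = ½·(-41/2 + 213/4 − 105/8) = 157/16, so the Q-coordinate is 1/8.
[PQS] = ½·(4·(-14−(31/8)) + (-1)·(31/8−3) + (71/8)·(3−(-14))) = ½·(-143/2 − 7/8 + 1207/8) = 157/4, so the R-coordinate is 1/2.
Check: 3/8 + 1/8 + 1/2 = 1.

(3/8, 1/8, 1/2)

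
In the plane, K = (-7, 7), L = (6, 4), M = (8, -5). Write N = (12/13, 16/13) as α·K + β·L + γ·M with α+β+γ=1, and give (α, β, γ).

(6/13, 1/13, 6/13)

Signed area of the reference triangle: [KLM] = ½·((-7)·(4−(-5)) + 6·(-5−7) + 8·(7−4)) = ½·(-63 − 72 + 24) = -111/2.
[NLM] = ½·((12/13)·(4−(-5)) + 6·(-5−(16/13)) + 8·(16/13−4)) = ½·(108/13 − 486/13 − 288/13) = -333/13, so the K-coordinate is (-333/13)/(-111/2) = 6/13.
[KNM] = ½·((-7)·(16/13−(-5)) + (12/13)·(-5−7) + 8·(7−(16/13))) = ½·(-567/13 − 144/13 + 600/13) = -111/26, so the L-coordinate is 1/13.
[KLN] = ½·((-7)·(4−(16/13)) + 6·(16/13−7) + (12/13)·(7−4)) = ½·(-252/13 − 450/13 + 36/13) = -333/13, so the M-coordinate is 6/13.
Check: 6/13 + 1/13 + 6/13 = 1.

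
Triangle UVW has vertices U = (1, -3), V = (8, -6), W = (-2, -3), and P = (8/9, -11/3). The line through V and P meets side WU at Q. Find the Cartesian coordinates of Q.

Barycentric coordinates of P with respect to UVW: (2/9, 2/9, 5/9).
On side WU the V-coordinate is zero; dropping P's V-weight 2/9 and renormalizing the remaining 5/9 : 2/9 gives weights 5/7, 2/7 on W, U.
Q = (5/7)·(-2, -3) + (2/7)·(1, -3) = (-8/7, -3).

(-8/7, -3)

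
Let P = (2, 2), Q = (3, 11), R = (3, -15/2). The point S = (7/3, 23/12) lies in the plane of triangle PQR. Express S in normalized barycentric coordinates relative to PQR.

(2/3, 1/6, 1/6)

Signed area of the reference triangle: [PQR] = ½·(2·(11−(-15/2)) + 3·(-15/2−2) + 3·(2−11)) = ½·(37 − 57/2 − 27) = -37/4.
[SQR] = ½·((7/3)·(11−(-15/2)) + 3·(-15/2−(23/12)) + 3·(23/12−11)) = ½·(259/6 − 113/4 − 109/4) = -37/6, so the P-coordinate is (-37/6)/(-37/4) = 2/3.
[PSR] = ½·(2·(23/12−(-15/2)) + (7/3)·(-15/2−2) + 3·(2−(23/12))) = ½·(113/6 − 133/6 + 1/4) = -37/24, so the Q-coordinate is 1/6.
[PQS] = ½·(2·(11−(23/12)) + 3·(23/12−2) + (7/3)·(2−11)) = ½·(109/6 − 1/4 − 21) = -37/24, so the R-coordinate is 1/6.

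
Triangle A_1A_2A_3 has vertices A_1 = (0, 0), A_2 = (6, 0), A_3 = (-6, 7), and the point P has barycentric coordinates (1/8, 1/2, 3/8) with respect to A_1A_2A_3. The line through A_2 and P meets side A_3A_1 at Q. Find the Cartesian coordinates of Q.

Line A_2P meets A_3A_1 where the A_2-coordinate vanishes; zeroing P's A_2-weight and renormalizing leaves A_3, A_1-weights 3/8 : 1/8 → (3/4, 1/4).
So Q = (3/4)·A_3 + (1/4)·A_1 = (-9/2, 21/4).

(-9/2, 21/4)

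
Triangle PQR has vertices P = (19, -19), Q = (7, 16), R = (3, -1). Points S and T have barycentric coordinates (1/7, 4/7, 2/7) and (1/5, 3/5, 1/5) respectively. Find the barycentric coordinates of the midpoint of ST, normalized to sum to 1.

Since both coordinate triples sum to 1, the midpoint's barycentrics are the componentwise average.
(1/7+1/5)/2 = 6/35; similarly 41/70 and 17/70.

(6/35, 41/70, 17/70)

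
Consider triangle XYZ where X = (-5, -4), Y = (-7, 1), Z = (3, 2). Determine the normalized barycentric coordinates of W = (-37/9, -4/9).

Signed area of the reference triangle: [XYZ] = ½·((-5)·(1−2) + (-7)·(2−(-4)) + 3·(-4−1)) = ½·(5 − 42 − 15) = -26.
[WYZ] = ½·((-37/9)·(1−2) + (-7)·(2−(-4/9)) + 3·(-4/9−1)) = ½·(37/9 − 154/9 − 13/3) = -26/3, so the X-coordinate is (-26/3)/(-26) = 1/3.
[XWZ] = ½·((-5)·(-4/9−2) + (-37/9)·(2−(-4)) + 3·(-4−(-4/9))) = ½·(110/9 − 74/3 − 32/3) = -104/9, so the Y-coordinate is 4/9.
[XYW] = ½·((-5)·(1−(-4/9)) + (-7)·(-4/9−(-4)) + (-37/9)·(-4−1)) = ½·(-65/9 − 224/9 + 185/9) = -52/9, so the Z-coordinate is 2/9.
Check: 1/3 + 4/9 + 2/9 = 1.

(1/3, 4/9, 2/9)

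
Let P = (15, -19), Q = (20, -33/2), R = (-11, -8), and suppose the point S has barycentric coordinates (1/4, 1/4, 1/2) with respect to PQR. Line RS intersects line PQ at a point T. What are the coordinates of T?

(35/2, -71/4)

Line RS meets PQ where the R-coordinate vanishes; zeroing S's R-weight and renormalizing leaves P, Q-weights 1/4 : 1/4 → (1/2, 1/2).
So T = (1/2)·P + (1/2)·Q = (35/2, -71/4).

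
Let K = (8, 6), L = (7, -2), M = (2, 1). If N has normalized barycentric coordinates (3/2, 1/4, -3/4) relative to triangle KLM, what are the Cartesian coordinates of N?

N = (3/2)·K + (1/4)·L + (-3/4)·M.
x-coordinate: (3/2)·8 + (1/4)·7 + (-3/4)·2 = 49/4.
y-coordinate: (3/2)·6 + (1/4)·(-2) + (-3/4)·1 = 31/4.

(49/4, 31/4)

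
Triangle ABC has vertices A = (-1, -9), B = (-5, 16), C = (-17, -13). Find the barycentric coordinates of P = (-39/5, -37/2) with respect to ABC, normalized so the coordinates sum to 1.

(4/5, -3/10, 1/2)

Signed area of the reference triangle: [ABC] = ½·((-1)·(16−(-13)) + (-5)·(-13−(-9)) + (-17)·(-9−16)) = ½·(-29 + 20 + 425) = 208.
[PBC] = ½·((-39/5)·(16−(-13)) + (-5)·(-13−(-37/2)) + (-17)·(-37/2−16)) = ½·(-1131/5 − 55/2 + 1173/2) = 832/5, so the A-coordinate is (832/5)/208 = 4/5.
[APC] = ½·((-1)·(-37/2−(-13)) + (-39/5)·(-13−(-9)) + (-17)·(-9−(-37/2))) = ½·(11/2 + 156/5 − 323/2) = -312/5, so the B-coordinate is -3/10.
[ABP] = ½·((-1)·(16−(-37/2)) + (-5)·(-37/2−(-9)) + (-39/5)·(-9−16)) = ½·(-69/2 + 95/2 + 195) = 104, so the C-coordinate is 1/2.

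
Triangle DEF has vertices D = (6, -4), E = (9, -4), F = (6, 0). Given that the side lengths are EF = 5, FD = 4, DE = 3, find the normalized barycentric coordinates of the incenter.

The incenter has barycentric coordinates proportional to the opposite side lengths: (5 : 4 : 3).
Normalizing by 5+4+3 = 12 gives (5/12, 1/3, 1/4).

(5/12, 1/3, 1/4)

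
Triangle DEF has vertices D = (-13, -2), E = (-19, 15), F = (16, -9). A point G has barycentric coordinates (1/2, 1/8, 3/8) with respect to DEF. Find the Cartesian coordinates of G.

(-23/8, -5/2)

G = (1/2)·D + (1/8)·E + (3/8)·F.
x-coordinate: (1/2)·(-13) + (1/8)·(-19) + (3/8)·16 = -23/8.
y-coordinate: (1/2)·(-2) + (1/8)·15 + (3/8)·(-9) = -5/2.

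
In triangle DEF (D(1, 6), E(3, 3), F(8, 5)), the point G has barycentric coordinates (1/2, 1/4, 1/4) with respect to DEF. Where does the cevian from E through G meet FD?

(10/3, 17/3)

Line EG meets FD where the E-coordinate vanishes; zeroing G's E-weight and renormalizing leaves F, D-weights 1/4 : 1/2 → (1/3, 2/3).
So H = (1/3)·F + (2/3)·D = (10/3, 17/3).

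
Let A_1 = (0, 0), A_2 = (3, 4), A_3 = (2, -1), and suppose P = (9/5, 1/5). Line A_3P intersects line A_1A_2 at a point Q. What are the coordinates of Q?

(3/2, 2)

Barycentric coordinates of P with respect to A_1A_2A_3: (1/5, 1/5, 3/5).
On side A_1A_2 the A_3-coordinate is zero; dropping P's A_3-weight 3/5 and renormalizing the remaining 1/5 : 1/5 gives weights 1/2, 1/2 on A_1, A_2.
Q = (1/2)·(0, 0) + (1/2)·(3, 4) = (3/2, 2).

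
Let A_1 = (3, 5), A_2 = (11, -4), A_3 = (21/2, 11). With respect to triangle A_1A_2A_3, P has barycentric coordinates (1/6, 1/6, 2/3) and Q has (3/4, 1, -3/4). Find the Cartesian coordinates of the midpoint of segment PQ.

Barycentric coordinates of the midpoint are the average: (11/24, 7/12, -1/24).
Converting: (11/24)·A_1 + (7/12)·A_2 + (-1/24)·A_3 = (353/48, -1/2).

(353/48, -1/2)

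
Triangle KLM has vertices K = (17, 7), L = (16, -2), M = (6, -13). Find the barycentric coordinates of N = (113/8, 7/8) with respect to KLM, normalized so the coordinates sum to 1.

Signed area of the reference triangle: [KLM] = ½·(17·(-2−(-13)) + 16·(-13−7) + 6·(7−(-2))) = ½·(187 − 320 + 54) = -79/2.
[NLM] = ½·((113/8)·(-2−(-13)) + 16·(-13−(7/8)) + 6·(7/8−(-2))) = ½·(1243/8 − 222 + 69/4) = -395/16, so the K-coordinate is (-395/16)/(-79/2) = 5/8.
[KNM] = ½·(17·(7/8−(-13)) + (113/8)·(-13−7) + 6·(7−(7/8))) = ½·(1887/8 − 565/2 + 147/4) = -79/16, so the L-coordinate is 1/8.
[KLN] = ½·(17·(-2−(7/8)) + 16·(7/8−7) + (113/8)·(7−(-2))) = ½·(-391/8 − 98 + 1017/8) = -79/8, so the M-coordinate is 1/4.
Check: 5/8 + 1/8 + 1/4 = 1.

(5/8, 1/8, 1/4)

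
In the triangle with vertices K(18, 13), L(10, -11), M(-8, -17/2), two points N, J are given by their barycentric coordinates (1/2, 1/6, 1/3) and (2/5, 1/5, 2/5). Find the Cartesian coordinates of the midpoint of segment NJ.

(7, 43/60)

Barycentric coordinates of the midpoint are the average: (9/20, 11/60, 11/30).
Converting: (9/20)·K + (11/60)·L + (11/30)·M = (7, 43/60).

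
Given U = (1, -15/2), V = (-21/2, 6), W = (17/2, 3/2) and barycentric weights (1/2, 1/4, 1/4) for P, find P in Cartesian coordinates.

P = (1/2)·U + (1/4)·V + (1/4)·W.
x-coordinate: (1/2)·1 + (1/4)·(-21/2) + (1/4)·(17/2) = 0.
y-coordinate: (1/2)·(-15/2) + (1/4)·6 + (1/4)·(3/2) = -15/8.

(0, -15/8)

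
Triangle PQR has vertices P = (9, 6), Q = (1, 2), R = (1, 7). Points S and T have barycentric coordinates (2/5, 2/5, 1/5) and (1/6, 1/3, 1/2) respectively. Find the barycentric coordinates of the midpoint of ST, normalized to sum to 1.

(17/60, 11/30, 7/20)

Since both coordinate triples sum to 1, the midpoint's barycentrics are the componentwise average.
(2/5+1/6)/2 = 17/60; similarly 11/30 and 7/20.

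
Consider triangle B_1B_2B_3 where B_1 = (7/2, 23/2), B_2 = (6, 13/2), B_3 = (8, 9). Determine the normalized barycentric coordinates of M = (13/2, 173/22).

(1/11, 6/11, 4/11)

Signed area of the reference triangle: [B_1B_2B_3] = ½·((7/2)·(13/2−9) + 6·(9−(23/2)) + 8·(23/2−(13/2))) = ½·(-35/4 − 15 + 40) = 65/8.
[MB_2B_3] = ½·((13/2)·(13/2−9) + 6·(9−(173/22)) + 8·(173/22−(13/2))) = ½·(-65/4 + 75/11 + 120/11) = 65/88, so the B_1-coordinate is (65/88)/(65/8) = 1/11.
[B_1MB_3] = ½·((7/2)·(173/22−9) + (13/2)·(9−(23/2)) + 8·(23/2−(173/22))) = ½·(-175/44 − 65/4 + 320/11) = 195/44, so the B_2-coordinate is 6/11.
[B_1B_2M] = ½·((7/2)·(13/2−(173/22)) + 6·(173/22−(23/2)) + (13/2)·(23/2−(13/2))) = ½·(-105/22 − 240/11 + 65/2) = 65/22, so the B_3-coordinate is 4/11.
Check: 1/11 + 6/11 + 4/11 = 1.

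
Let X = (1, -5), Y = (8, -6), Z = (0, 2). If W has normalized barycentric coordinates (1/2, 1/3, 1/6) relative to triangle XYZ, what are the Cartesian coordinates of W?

W = (1/2)·X + (1/3)·Y + (1/6)·Z.
x-coordinate: (1/2)·1 + (1/3)·8 + (1/6)·0 = 19/6.
y-coordinate: (1/2)·(-5) + (1/3)·(-6) + (1/6)·2 = -25/6.

(19/6, -25/6)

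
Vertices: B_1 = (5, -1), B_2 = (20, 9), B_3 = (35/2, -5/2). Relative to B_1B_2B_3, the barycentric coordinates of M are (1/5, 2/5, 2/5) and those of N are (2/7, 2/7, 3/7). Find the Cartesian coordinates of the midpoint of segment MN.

(429/28, 253/140)

Barycentric coordinates of the midpoint are the average: (17/70, 12/35, 29/70).
Converting: (17/70)·B_1 + (12/35)·B_2 + (29/70)·B_3 = (429/28, 253/140).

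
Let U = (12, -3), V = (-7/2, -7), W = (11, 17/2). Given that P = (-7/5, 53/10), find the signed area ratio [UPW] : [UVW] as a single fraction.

4/5

[UVW] = ½·(12·(-7−(17/2)) + (-7/2)·(17/2−(-3)) + 11·(-3−(-7))) = ½·(-186 − 161/4 + 44) = -729/8.
[UPW] = ½·(12·(53/10−(17/2)) + (-7/5)·(17/2−(-3)) + 11·(-3−(53/10))) = ½·(-192/5 − 161/10 − 913/10) = -729/10, so the ratio is (-729/10)/(-729/8) = 4/5.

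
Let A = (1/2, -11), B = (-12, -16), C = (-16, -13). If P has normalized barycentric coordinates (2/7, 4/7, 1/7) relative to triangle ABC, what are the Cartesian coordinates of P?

(-9, -99/7)

P = (2/7)·A + (4/7)·B + (1/7)·C.
x-coordinate: (2/7)·(1/2) + (4/7)·(-12) + (1/7)·(-16) = -9.
y-coordinate: (2/7)·(-11) + (4/7)·(-16) + (1/7)·(-13) = -99/7.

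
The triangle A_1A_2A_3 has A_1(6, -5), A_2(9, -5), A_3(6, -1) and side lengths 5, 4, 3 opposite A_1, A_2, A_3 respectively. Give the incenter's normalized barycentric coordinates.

The incenter has barycentric coordinates proportional to the opposite side lengths: (5 : 4 : 3).
Normalizing by 5+4+3 = 12 gives (5/12, 1/3, 1/4).

(5/12, 1/3, 1/4)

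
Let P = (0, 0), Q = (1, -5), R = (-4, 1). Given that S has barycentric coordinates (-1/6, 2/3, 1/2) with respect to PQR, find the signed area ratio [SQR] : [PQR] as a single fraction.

The signed ratio [SQR]/[PQR] equals the barycentric coordinate of S at vertex P, which is -1/6.

-1/6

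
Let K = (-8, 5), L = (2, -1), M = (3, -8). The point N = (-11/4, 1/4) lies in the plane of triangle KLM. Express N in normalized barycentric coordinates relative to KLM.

Signed area of the reference triangle: [KLM] = ½·((-8)·(-1−(-8)) + 2·(-8−5) + 3·(5−(-1))) = ½·(-56 − 26 + 18) = -32.
[NLM] = ½·((-11/4)·(-1−(-8)) + 2·(-8−(1/4)) + 3·(1/4−(-1))) = ½·(-77/4 − 33/2 + 15/4) = -16, so the K-coordinate is (-16)/(-32) = 1/2.
[KNM] = ½·((-8)·(1/4−(-8)) + (-11/4)·(-8−5) + 3·(5−(1/4))) = ½·(-66 + 143/4 + 57/4) = -8, so the L-coordinate is 1/4.
[KLN] = ½·((-8)·(-1−(1/4)) + 2·(1/4−5) + (-11/4)·(5−(-1))) = ½·(10 − 19/2 − 33/2) = -8, so the M-coordinate is 1/4.

(1/2, 1/4, 1/4)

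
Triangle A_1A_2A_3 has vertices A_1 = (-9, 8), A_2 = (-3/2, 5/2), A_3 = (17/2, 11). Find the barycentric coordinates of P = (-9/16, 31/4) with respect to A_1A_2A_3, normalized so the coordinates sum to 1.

(3/8, 1/4, 3/8)

Signed area of the reference triangle: [A_1A_2A_3] = ½·((-9)·(5/2−11) + (-3/2)·(11−8) + (17/2)·(8−(5/2))) = ½·(153/2 − 9/2 + 187/4) = 475/8.
[PA_2A_3] = ½·((-9/16)·(5/2−11) + (-3/2)·(11−(31/4)) + (17/2)·(31/4−(5/2))) = ½·(153/32 − 39/8 + 357/8) = 1425/64, so the A_1-coordinate is (1425/64)/(475/8) = 3/8.
[A_1PA_3] = ½·((-9)·(31/4−11) + (-9/16)·(11−8) + (17/2)·(8−(31/4))) = ½·(117/4 − 27/16 + 17/8) = 475/32, so the A_2-coordinate is 1/4.
[A_1A_2P] = ½·((-9)·(5/2−(31/4)) + (-3/2)·(31/4−8) + (-9/16)·(8−(5/2))) = ½·(189/4 + 3/8 − 99/32) = 1425/64, so the A_3-coordinate is 3/8.
Check: 3/8 + 1/4 + 3/8 = 1.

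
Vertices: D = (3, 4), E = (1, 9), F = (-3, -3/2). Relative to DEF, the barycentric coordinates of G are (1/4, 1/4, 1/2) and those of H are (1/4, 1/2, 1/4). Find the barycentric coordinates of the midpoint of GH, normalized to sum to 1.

(1/4, 3/8, 3/8)

Since both coordinate triples sum to 1, the midpoint's barycentrics are the componentwise average.
(1/4+1/4)/2 = 1/4; similarly 3/8 and 3/8.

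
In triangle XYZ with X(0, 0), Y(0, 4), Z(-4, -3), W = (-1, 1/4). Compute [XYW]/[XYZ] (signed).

[XYZ] = ½·(0·(4−(-3)) + 0·(-3−0) + (-4)·(0−4)) = ½·(0 + 0 + 16) = 8.
[XYW] = ½·(0·(4−(1/4)) + 0·(1/4−0) + (-1)·(0−4)) = ½·(0 + 0 + 4) = 2, so the ratio is 2/8 = 1/4.

1/4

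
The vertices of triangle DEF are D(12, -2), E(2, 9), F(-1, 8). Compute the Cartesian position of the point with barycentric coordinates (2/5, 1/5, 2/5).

G = (2/5)·D + (1/5)·E + (2/5)·F.
x-coordinate: (2/5)·12 + (1/5)·2 + (2/5)·(-1) = 24/5.
y-coordinate: (2/5)·(-2) + (1/5)·9 + (2/5)·8 = 21/5.

(24/5, 21/5)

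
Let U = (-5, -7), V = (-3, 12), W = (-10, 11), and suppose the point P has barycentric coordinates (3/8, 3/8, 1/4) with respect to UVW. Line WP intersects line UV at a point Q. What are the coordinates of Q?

Line WP meets UV where the W-coordinate vanishes; zeroing P's W-weight and renormalizing leaves U, V-weights 3/8 : 3/8 → (1/2, 1/2).
So Q = (1/2)·U + (1/2)·V = (-4, 5/2).

(-4, 5/2)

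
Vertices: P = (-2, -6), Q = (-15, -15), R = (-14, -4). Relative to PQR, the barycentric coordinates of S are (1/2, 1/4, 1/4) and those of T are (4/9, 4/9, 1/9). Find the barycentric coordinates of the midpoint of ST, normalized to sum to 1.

Since both coordinate triples sum to 1, the midpoint's barycentrics are the componentwise average.
(1/2+4/9)/2 = 17/36; similarly 25/72 and 13/72.

(17/36, 25/72, 13/72)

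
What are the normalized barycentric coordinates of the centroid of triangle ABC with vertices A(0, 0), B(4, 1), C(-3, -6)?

(1/3, 1/3, 1/3)

The centroid is the average of the vertices, so each weight is 1/3.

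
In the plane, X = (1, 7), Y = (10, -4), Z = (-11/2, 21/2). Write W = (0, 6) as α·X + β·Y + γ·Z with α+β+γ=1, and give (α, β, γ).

Signed area of the reference triangle: [XYZ] = ½·(1·(-4−(21/2)) + 10·(21/2−7) + (-11/2)·(7−(-4))) = ½·(-29/2 + 35 − 121/2) = -20.
[WYZ] = ½·(0·(-4−(21/2)) + 10·(21/2−6) + (-11/2)·(6−(-4))) = ½·(0 + 45 − 55) = -5, so the X-coordinate is (-5)/(-20) = 1/4.
[XWZ] = ½·(1·(6−(21/2)) + 0·(21/2−7) + (-11/2)·(7−6)) = ½·(-9/2 + 0 − 11/2) = -5, so the Y-coordinate is 1/4.
[XYW] = ½·(1·(-4−6) + 10·(6−7) + 0·(7−(-4))) = ½·(-10 − 10 + 0) = -10, so the Z-coordinate is 1/2.
Check: 1/4 + 1/4 + 1/2 = 1.

(1/4, 1/4, 1/2)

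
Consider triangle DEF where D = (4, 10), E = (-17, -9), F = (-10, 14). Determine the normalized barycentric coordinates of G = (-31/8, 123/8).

(3/8, -1/8, 3/4)

Signed area of the reference triangle: [DEF] = ½·(4·(-9−14) + (-17)·(14−10) + (-10)·(10−(-9))) = ½·(-92 − 68 − 190) = -175.
[GEF] = ½·((-31/8)·(-9−14) + (-17)·(14−(123/8)) + (-10)·(123/8−(-9))) = ½·(713/8 + 187/8 − 975/4) = -525/8, so the D-coordinate is (-525/8)/(-175) = 3/8.
[DGF] = ½·(4·(123/8−14) + (-31/8)·(14−10) + (-10)·(10−(123/8))) = ½·(11/2 − 31/2 + 215/4) = 175/8, so the E-coordinate is -1/8.
[DEG] = ½·(4·(-9−(123/8)) + (-17)·(123/8−10) + (-31/8)·(10−(-9))) = ½·(-195/2 − 731/8 − 589/8) = -525/4, so the F-coordinate is 3/4.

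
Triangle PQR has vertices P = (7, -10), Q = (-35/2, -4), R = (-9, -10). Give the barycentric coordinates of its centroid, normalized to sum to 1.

(1/3, 1/3, 1/3)

The centroid is the average of the vertices, so each weight is 1/3.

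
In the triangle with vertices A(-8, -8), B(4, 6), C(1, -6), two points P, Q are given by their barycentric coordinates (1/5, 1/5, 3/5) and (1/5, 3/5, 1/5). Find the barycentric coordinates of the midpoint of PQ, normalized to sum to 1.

Since both coordinate triples sum to 1, the midpoint's barycentrics are the componentwise average.
(1/5+1/5)/2 = 1/5; similarly 2/5 and 2/5.

(1/5, 2/5, 2/5)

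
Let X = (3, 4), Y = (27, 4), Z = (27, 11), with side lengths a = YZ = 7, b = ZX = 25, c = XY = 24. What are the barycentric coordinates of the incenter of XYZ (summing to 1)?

(1/8, 25/56, 3/7)

The incenter has barycentric coordinates proportional to the opposite side lengths: (7 : 25 : 24).
Normalizing by 7+25+24 = 56 gives (1/8, 25/56, 3/7).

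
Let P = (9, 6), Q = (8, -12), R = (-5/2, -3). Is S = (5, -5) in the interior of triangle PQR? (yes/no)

yes

Barycentric coordinates of S: (31/132, 181/396, 61/198).
The three coordinates are positive, positive, positive; a point is interior exactly when all three are positive.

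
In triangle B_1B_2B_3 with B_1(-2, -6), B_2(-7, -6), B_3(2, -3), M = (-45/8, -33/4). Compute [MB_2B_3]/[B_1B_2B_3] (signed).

13/8

[B_1B_2B_3] = ½·((-2)·(-6−(-3)) + (-7)·(-3−(-6)) + 2·(-6−(-6))) = ½·(6 − 21 + 0) = -15/2.
[MB_2B_3] = ½·((-45/8)·(-6−(-3)) + (-7)·(-3−(-33/4)) + 2·(-33/4−(-6))) = ½·(135/8 − 147/4 − 9/2) = -195/16, so the ratio is (-195/16)/(-15/2) = 13/8.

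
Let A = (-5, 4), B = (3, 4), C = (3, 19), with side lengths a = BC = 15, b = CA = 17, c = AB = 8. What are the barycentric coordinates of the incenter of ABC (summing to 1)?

(3/8, 17/40, 1/5)

The incenter has barycentric coordinates proportional to the opposite side lengths: (15 : 17 : 8).
Normalizing by 15+17+8 = 40 gives (3/8, 17/40, 1/5).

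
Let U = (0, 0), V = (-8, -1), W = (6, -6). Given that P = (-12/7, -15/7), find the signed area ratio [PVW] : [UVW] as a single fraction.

2/7

[UVW] = ½·(0·(-1−(-6)) + (-8)·(-6−0) + 6·(0−(-1))) = ½·(0 + 48 + 6) = 27.
[PVW] = ½·((-12/7)·(-1−(-6)) + (-8)·(-6−(-15/7)) + 6·(-15/7−(-1))) = ½·(-60/7 + 216/7 − 48/7) = 54/7, so the ratio is (54/7)/27 = 2/7.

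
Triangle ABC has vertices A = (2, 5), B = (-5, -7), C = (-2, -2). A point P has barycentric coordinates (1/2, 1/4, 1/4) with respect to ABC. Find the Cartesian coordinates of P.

P = (1/2)·A + (1/4)·B + (1/4)·C.
x-coordinate: (1/2)·2 + (1/4)·(-5) + (1/4)·(-2) = -3/4.
y-coordinate: (1/2)·5 + (1/4)·(-7) + (1/4)·(-2) = 1/4.

(-3/4, 1/4)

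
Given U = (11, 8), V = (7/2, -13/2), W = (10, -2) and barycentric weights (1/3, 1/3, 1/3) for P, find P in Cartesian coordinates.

P = (1/3)·U + (1/3)·V + (1/3)·W.
x-coordinate: (1/3)·11 + (1/3)·(7/2) + (1/3)·10 = 49/6.
y-coordinate: (1/3)·8 + (1/3)·(-13/2) + (1/3)·(-2) = -1/6.

(49/6, -1/6)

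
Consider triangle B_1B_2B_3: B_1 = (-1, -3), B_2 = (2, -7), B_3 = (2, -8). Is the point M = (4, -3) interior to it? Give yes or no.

Barycentric coordinates of M: (-2/3, 25/3, -20/3).
The three coordinates are negative, positive, negative; a point is interior exactly when all three are positive.

no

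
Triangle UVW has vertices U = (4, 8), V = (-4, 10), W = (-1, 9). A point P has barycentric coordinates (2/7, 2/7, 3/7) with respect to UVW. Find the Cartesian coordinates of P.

(-3/7, 9)

P = (2/7)·U + (2/7)·V + (3/7)·W.
x-coordinate: (2/7)·4 + (2/7)·(-4) + (3/7)·(-1) = -3/7.
y-coordinate: (2/7)·8 + (2/7)·10 + (3/7)·9 = 9.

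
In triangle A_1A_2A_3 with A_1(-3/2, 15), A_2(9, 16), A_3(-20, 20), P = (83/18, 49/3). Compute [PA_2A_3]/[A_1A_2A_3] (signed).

[A_1A_2A_3] = ½·((-3/2)·(16−20) + 9·(20−15) + (-20)·(15−16)) = ½·(6 + 45 + 20) = 71/2.
[PA_2A_3] = ½·((83/18)·(16−20) + 9·(20−(49/3)) + (-20)·(49/3−16)) = ½·(-166/9 + 33 − 20/3) = 71/18, so the ratio is (71/18)/(71/2) = 1/9.

1/9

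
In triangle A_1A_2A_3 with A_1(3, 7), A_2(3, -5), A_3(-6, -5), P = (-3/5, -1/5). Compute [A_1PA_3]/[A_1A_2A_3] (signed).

[A_1A_2A_3] = ½·(3·(-5−(-5)) + 3·(-5−7) + (-6)·(7−(-5))) = ½·(0 − 36 − 72) = -54.
[A_1PA_3] = ½·(3·(-1/5−(-5)) + (-3/5)·(-5−7) + (-6)·(7−(-1/5))) = ½·(72/5 + 36/5 − 216/5) = -54/5, so the ratio is (-54/5)/(-54) = 1/5.

1/5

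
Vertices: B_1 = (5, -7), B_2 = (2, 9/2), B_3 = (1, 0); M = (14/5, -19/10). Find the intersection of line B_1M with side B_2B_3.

(4/3, 3/2)

Barycentric coordinates of M with respect to B_1B_2B_3: (2/5, 1/5, 2/5).
On side B_2B_3 the B_1-coordinate is zero; dropping M's B_1-weight 2/5 and renormalizing the remaining 1/5 : 2/5 gives weights 1/3, 2/3 on B_2, B_3.
N = (1/3)·(2, 9/2) + (2/3)·(1, 0) = (4/3, 3/2).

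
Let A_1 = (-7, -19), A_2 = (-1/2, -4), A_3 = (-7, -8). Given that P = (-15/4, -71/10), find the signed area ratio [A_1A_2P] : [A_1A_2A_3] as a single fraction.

[A_1A_2A_3] = ½·((-7)·(-4−(-8)) + (-1/2)·(-8−(-19)) + (-7)·(-19−(-4))) = ½·(-28 − 11/2 + 105) = 143/4.
[A_1A_2P] = ½·((-7)·(-4−(-71/10)) + (-1/2)·(-71/10−(-19)) + (-15/4)·(-19−(-4))) = ½·(-217/10 − 119/20 + 225/4) = 143/10, so the ratio is (143/10)/(143/4) = 2/5.

2/5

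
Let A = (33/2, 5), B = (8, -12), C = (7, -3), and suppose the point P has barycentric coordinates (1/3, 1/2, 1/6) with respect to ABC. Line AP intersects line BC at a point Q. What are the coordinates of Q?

Line AP meets BC where the A-coordinate vanishes; zeroing P's A-weight and renormalizing leaves B, C-weights 1/2 : 1/6 → (3/4, 1/4).
So Q = (3/4)·B + (1/4)·C = (31/4, -39/4).

(31/4, -39/4)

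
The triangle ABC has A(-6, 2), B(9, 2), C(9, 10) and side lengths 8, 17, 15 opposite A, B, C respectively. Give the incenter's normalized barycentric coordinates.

The incenter has barycentric coordinates proportional to the opposite side lengths: (8 : 17 : 15).
Normalizing by 8+17+15 = 40 gives (1/5, 17/40, 3/8).

(1/5, 17/40, 3/8)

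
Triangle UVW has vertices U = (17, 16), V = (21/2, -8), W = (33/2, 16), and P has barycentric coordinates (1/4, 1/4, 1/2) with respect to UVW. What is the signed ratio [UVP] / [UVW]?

The signed ratio [UVP]/[UVW] equals the barycentric coordinate of P at vertex W, which is 1/2.

1/2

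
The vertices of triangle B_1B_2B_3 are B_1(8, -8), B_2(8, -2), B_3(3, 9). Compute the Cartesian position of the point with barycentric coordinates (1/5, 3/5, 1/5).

M = (1/5)·B_1 + (3/5)·B_2 + (1/5)·B_3.
x-coordinate: (1/5)·8 + (3/5)·8 + (1/5)·3 = 7.
y-coordinate: (1/5)·(-8) + (3/5)·(-2) + (1/5)·9 = -1.

(7, -1)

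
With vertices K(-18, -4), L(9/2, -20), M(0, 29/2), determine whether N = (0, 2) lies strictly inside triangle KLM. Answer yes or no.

Barycentric coordinates of N: (25/313, 100/313, 188/313).
The three coordinates are positive, positive, positive; a point is interior exactly when all three are positive.

yes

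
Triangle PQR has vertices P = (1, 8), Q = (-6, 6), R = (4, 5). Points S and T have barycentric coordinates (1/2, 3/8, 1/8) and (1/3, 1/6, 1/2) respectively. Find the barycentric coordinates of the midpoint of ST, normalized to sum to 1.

(5/12, 13/48, 5/16)

Since both coordinate triples sum to 1, the midpoint's barycentrics are the componentwise average.
(1/2+1/3)/2 = 5/12; similarly 13/48 and 5/16.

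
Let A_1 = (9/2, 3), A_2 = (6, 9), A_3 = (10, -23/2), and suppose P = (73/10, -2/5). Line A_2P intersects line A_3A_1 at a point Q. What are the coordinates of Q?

(49/6, -20/3)

Barycentric coordinates of P with respect to A_1A_2A_3: (1/5, 2/5, 2/5).
On side A_3A_1 the A_2-coordinate is zero; dropping P's A_2-weight 2/5 and renormalizing the remaining 2/5 : 1/5 gives weights 2/3, 1/3 on A_3, A_1.
Q = (2/3)·(10, -23/2) + (1/3)·(9/2, 3) = (49/6, -20/3).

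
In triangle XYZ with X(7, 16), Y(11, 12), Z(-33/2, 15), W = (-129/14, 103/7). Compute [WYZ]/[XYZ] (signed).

[XYZ] = ½·(7·(12−15) + 11·(15−16) + (-33/2)·(16−12)) = ½·(-21 − 11 − 66) = -49.
[WYZ] = ½·((-129/14)·(12−15) + 11·(15−(103/7)) + (-33/2)·(103/7−12)) = ½·(387/14 + 22/7 − 627/14) = -7, so the ratio is (-7)/(-49) = 1/7.

1/7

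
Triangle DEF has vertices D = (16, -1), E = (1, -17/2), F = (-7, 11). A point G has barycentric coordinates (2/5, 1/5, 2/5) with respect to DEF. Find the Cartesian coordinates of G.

G = (2/5)·D + (1/5)·E + (2/5)·F.
x-coordinate: (2/5)·16 + (1/5)·1 + (2/5)·(-7) = 19/5.
y-coordinate: (2/5)·(-1) + (1/5)·(-17/2) + (2/5)·11 = 23/10.

(19/5, 23/10)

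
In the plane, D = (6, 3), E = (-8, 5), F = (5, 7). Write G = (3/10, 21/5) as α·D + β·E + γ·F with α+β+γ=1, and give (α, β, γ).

(1/2, 2/5, 1/10)

Signed area of the reference triangle: [DEF] = ½·(6·(5−7) + (-8)·(7−3) + 5·(3−5)) = ½·(-12 − 32 − 10) = -27.
[GEF] = ½·((3/10)·(5−7) + (-8)·(7−(21/5)) + 5·(21/5−5)) = ½·(-3/5 − 112/5 − 4) = -27/2, so the D-coordinate is (-27/2)/(-27) = 1/2.
[DGF] = ½·(6·(21/5−7) + (3/10)·(7−3) + 5·(3−(21/5))) = ½·(-84/5 + 6/5 − 6) = -54/5, so the E-coordinate is 2/5.
[DEG] = ½·(6·(5−(21/5)) + (-8)·(21/5−3) + (3/10)·(3−5)) = ½·(24/5 − 48/5 − 3/5) = -27/10, so the F-coordinate is 1/10.
Check: 1/2 + 2/5 + 1/10 = 1.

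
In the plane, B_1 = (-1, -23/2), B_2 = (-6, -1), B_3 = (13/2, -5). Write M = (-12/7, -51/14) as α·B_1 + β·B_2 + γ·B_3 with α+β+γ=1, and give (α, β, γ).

(1/7, 4/7, 2/7)

Signed area of the reference triangle: [B_1B_2B_3] = ½·((-1)·(-1−(-5)) + (-6)·(-5−(-23/2)) + (13/2)·(-23/2−(-1))) = ½·(-4 − 39 − 273/4) = -445/8.
[MB_2B_3] = ½·((-12/7)·(-1−(-5)) + (-6)·(-5−(-51/14)) + (13/2)·(-51/14−(-1))) = ½·(-48/7 + 57/7 − 481/28) = -445/56, so the B_1-coordinate is (-445/56)/(-445/8) = 1/7.
[B_1MB_3] = ½·((-1)·(-51/14−(-5)) + (-12/7)·(-5−(-23/2)) + (13/2)·(-23/2−(-51/14))) = ½·(-19/14 − 78/7 − 715/14) = -445/14, so the B_2-coordinate is 4/7.
[B_1B_2M] = ½·((-1)·(-1−(-51/14)) + (-6)·(-51/14−(-23/2)) + (-12/7)·(-23/2−(-1))) = ½·(-37/14 − 330/7 + 18) = -445/28, so the B_3-coordinate is 2/7.
Check: 1/7 + 4/7 + 2/7 = 1.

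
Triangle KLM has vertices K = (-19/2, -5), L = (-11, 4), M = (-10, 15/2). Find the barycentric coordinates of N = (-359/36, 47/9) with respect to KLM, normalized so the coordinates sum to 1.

Signed area of the reference triangle: [KLM] = ½·((-19/2)·(4−(15/2)) + (-11)·(15/2−(-5)) + (-10)·(-5−4)) = ½·(133/4 − 275/2 + 90) = -57/8.
[NLM] = ½·((-359/36)·(4−(15/2)) + (-11)·(15/2−(47/9)) + (-10)·(47/9−4)) = ½·(2513/72 − 451/18 − 110/9) = -19/16, so the K-coordinate is (-19/16)/(-57/8) = 1/6.
[KNM] = ½·((-19/2)·(47/9−(15/2)) + (-359/36)·(15/2−(-5)) + (-10)·(-5−(47/9))) = ½·(779/36 − 8975/72 + 920/9) = -19/48, so the L-coordinate is 1/18.
[KLN] = ½·((-19/2)·(4−(47/9)) + (-11)·(47/9−(-5)) + (-359/36)·(-5−4)) = ½·(209/18 − 1012/9 + 359/4) = -133/24, so the M-coordinate is 7/9.

(1/6, 1/18, 7/9)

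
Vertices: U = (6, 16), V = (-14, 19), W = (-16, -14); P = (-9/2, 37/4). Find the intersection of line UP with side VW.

Barycentric coordinates of P with respect to UVW: (1/2, 1/4, 1/4).
On side VW the U-coordinate is zero; dropping P's U-weight 1/2 and renormalizing the remaining 1/4 : 1/4 gives weights 1/2, 1/2 on V, W.
Q = (1/2)·(-14, 19) + (1/2)·(-16, -14) = (-15, 5/2).

(-15, 5/2)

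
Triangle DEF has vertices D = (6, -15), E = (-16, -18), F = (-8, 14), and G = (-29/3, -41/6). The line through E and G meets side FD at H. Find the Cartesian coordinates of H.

Barycentric coordinates of G with respect to DEF: (1/6, 1/2, 1/3).
On side FD the E-coordinate is zero; dropping G's E-weight 1/2 and renormalizing the remaining 1/3 : 1/6 gives weights 2/3, 1/3 on F, D.
H = (2/3)·(-8, 14) + (1/3)·(6, -15) = (-10/3, 13/3).

(-10/3, 13/3)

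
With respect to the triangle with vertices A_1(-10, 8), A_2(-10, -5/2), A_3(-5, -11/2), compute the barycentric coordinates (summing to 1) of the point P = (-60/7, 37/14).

Signed area of the reference triangle: [A_1A_2A_3] = ½·((-10)·(-5/2−(-11/2)) + (-10)·(-11/2−8) + (-5)·(8−(-5/2))) = ½·(-30 + 135 − 105/2) = 105/4.
[PA_2A_3] = ½·((-60/7)·(-5/2−(-11/2)) + (-10)·(-11/2−(37/14)) + (-5)·(37/14−(-5/2))) = ½·(-180/7 + 570/7 − 180/7) = 15, so the A_1-coordinate is 15/(105/4) = 4/7.
[A_1PA_3] = ½·((-10)·(37/14−(-11/2)) + (-60/7)·(-11/2−8) + (-5)·(8−(37/14))) = ½·(-570/7 + 810/7 − 375/14) = 15/4, so the A_2-coordinate is 1/7.
[A_1A_2P] = ½·((-10)·(-5/2−(37/14)) + (-10)·(37/14−8) + (-60/7)·(8−(-5/2))) = ½·(360/7 + 375/7 − 90) = 15/2, so the A_3-coordinate is 2/7.

(4/7, 1/7, 2/7)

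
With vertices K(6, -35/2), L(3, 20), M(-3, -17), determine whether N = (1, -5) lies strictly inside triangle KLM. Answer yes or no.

yes

Barycentric coordinates of N: (19/84, 55/168, 25/56).
The three coordinates are positive, positive, positive; a point is interior exactly when all three are positive.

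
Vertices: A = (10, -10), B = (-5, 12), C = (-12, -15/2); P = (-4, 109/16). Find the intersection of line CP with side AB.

(-20/7, 62/7)

Barycentric coordinates of P with respect to ABC: (1/8, 3/4, 1/8).
On side AB the C-coordinate is zero; dropping P's C-weight 1/8 and renormalizing the remaining 1/8 : 3/4 gives weights 1/7, 6/7 on A, B.
Q = (1/7)·(10, -10) + (6/7)·(-5, 12) = (-20/7, 62/7).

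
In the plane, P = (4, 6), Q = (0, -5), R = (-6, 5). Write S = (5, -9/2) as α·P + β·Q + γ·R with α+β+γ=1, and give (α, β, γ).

Signed area of the reference triangle: [PQR] = ½·(4·(-5−5) + 0·(5−6) + (-6)·(6−(-5))) = ½·(-40 + 0 − 66) = -53.
[SQR] = ½·(5·(-5−5) + 0·(5−(-9/2)) + (-6)·(-9/2−(-5))) = ½·(-50 + 0 − 3) = -53/2, so the P-coordinate is (-53/2)/(-53) = 1/2.
[PSR] = ½·(4·(-9/2−5) + 5·(5−6) + (-6)·(6−(-9/2))) = ½·(-38 − 5 − 63) = -53, so the Q-coordinate is 1.
[PQS] = ½·(4·(-5−(-9/2)) + 0·(-9/2−6) + 5·(6−(-5))) = ½·(-2 + 0 + 55) = 53/2, so the R-coordinate is -1/2.
Check: 1/2 + 1 − 1/2 = 1.

(1/2, 1, -1/2)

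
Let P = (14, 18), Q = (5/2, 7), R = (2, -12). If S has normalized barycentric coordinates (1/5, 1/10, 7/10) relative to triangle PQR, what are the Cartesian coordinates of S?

S = (1/5)·P + (1/10)·Q + (7/10)·R.
x-coordinate: (1/5)·14 + (1/10)·(5/2) + (7/10)·2 = 89/20.
y-coordinate: (1/5)·18 + (1/10)·7 + (7/10)·(-12) = -41/10.

(89/20, -41/10)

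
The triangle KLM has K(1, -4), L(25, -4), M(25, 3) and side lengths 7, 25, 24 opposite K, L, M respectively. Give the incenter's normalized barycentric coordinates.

The incenter has barycentric coordinates proportional to the opposite side lengths: (7 : 25 : 24).
Normalizing by 7+25+24 = 56 gives (1/8, 25/56, 3/7).

(1/8, 25/56, 3/7)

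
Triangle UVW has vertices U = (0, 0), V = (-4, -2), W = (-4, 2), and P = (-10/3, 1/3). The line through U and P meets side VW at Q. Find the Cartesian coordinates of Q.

(-4, 2/5)

Barycentric coordinates of P with respect to UVW: (1/6, 1/3, 1/2).
On side VW the U-coordinate is zero; dropping P's U-weight 1/6 and renormalizing the remaining 1/3 : 1/2 gives weights 2/5, 3/5 on V, W.
Q = (2/5)·(-4, -2) + (3/5)·(-4, 2) = (-4, 2/5).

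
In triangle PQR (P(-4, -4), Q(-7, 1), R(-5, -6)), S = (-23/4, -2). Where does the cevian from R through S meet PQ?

(-6, -2/3)

Barycentric coordinates of S with respect to PQR: (1/4, 1/2, 1/4).
On side PQ the R-coordinate is zero; dropping S's R-weight 1/4 and renormalizing the remaining 1/4 : 1/2 gives weights 1/3, 2/3 on P, Q.
T = (1/3)·(-4, -4) + (2/3)·(-7, 1) = (-6, -2/3).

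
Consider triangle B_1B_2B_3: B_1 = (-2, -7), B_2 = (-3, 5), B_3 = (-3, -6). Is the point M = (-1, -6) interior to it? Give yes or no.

no

Barycentric coordinates of M: (2, 2/11, -13/11).
The three coordinates are positive, positive, negative; a point is interior exactly when all three are positive.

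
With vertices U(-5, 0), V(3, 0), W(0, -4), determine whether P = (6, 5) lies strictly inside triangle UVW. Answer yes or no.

Barycentric coordinates of P: (3/32, 69/32, -5/4).
The three coordinates are positive, positive, negative; a point is interior exactly when all three are positive.

no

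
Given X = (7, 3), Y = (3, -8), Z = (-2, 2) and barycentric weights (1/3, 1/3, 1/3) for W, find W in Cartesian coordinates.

(8/3, -1)

W = (1/3)·X + (1/3)·Y + (1/3)·Z.
x-coordinate: (1/3)·7 + (1/3)·3 + (1/3)·(-2) = 8/3.
y-coordinate: (1/3)·3 + (1/3)·(-8) + (1/3)·2 = -1.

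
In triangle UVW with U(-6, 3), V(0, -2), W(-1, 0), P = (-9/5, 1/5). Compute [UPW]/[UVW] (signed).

1/5

[UVW] = ½·((-6)·(-2−0) + 0·(0−3) + (-1)·(3−(-2))) = ½·(12 + 0 − 5) = 7/2.
[UPW] = ½·((-6)·(1/5−0) + (-9/5)·(0−3) + (-1)·(3−(1/5))) = ½·(-6/5 + 27/5 − 14/5) = 7/10, so the ratio is (7/10)/(7/2) = 1/5.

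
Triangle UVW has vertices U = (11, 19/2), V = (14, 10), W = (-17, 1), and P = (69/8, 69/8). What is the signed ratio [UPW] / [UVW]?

3/8

[UVW] = ½·(11·(10−1) + 14·(1−(19/2)) + (-17)·(19/2−10)) = ½·(99 − 119 + 17/2) = -23/4.
[UPW] = ½·(11·(69/8−1) + (69/8)·(1−(19/2)) + (-17)·(19/2−(69/8))) = ½·(671/8 − 1173/16 − 119/8) = -69/32, so the ratio is (-69/32)/(-23/4) = 3/8.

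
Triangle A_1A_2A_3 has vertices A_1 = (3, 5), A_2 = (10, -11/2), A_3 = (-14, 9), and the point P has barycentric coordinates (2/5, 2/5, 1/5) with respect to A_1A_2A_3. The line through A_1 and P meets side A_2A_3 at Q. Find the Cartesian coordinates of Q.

(2, -2/3)

Line A_1P meets A_2A_3 where the A_1-coordinate vanishes; zeroing P's A_1-weight and renormalizing leaves A_2, A_3-weights 2/5 : 1/5 → (2/3, 1/3).
So Q = (2/3)·A_2 + (1/3)·A_3 = (2, -2/3).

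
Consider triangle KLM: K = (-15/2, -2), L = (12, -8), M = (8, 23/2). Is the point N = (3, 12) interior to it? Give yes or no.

no

Barycentric coordinates of N: (382/1425, -301/1425, 448/475).
The three coordinates are positive, negative, positive; a point is interior exactly when all three are positive.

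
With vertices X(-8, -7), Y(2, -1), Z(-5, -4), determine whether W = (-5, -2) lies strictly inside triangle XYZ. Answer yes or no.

no

Barycentric coordinates of W: (-7/6, -1/2, 8/3).
The three coordinates are negative, negative, positive; a point is interior exactly when all three are positive.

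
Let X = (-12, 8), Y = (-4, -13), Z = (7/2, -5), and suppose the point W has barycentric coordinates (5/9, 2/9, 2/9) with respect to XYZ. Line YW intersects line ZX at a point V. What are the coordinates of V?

Line YW meets ZX where the Y-coordinate vanishes; zeroing W's Y-weight and renormalizing leaves Z, X-weights 2/9 : 5/9 → (2/7, 5/7).
So V = (2/7)·Z + (5/7)·X = (-53/7, 30/7).

(-53/7, 30/7)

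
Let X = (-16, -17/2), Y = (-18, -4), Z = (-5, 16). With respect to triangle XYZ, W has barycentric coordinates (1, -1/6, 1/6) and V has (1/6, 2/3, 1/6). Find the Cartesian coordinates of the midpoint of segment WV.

(-44/3, -79/24)

Barycentric coordinates of the midpoint are the average: (7/12, 1/4, 1/6).
Converting: (7/12)·X + (1/4)·Y + (1/6)·Z = (-44/3, -79/24).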